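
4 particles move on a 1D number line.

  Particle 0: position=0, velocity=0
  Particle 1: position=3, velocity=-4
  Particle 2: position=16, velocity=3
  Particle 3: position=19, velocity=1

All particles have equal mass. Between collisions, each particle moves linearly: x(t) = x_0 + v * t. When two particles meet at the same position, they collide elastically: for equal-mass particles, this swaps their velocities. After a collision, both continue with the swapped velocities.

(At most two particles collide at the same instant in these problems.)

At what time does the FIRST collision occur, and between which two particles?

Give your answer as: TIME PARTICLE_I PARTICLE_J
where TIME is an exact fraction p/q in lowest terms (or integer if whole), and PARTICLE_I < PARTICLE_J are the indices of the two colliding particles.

Pair (0,1): pos 0,3 vel 0,-4 -> gap=3, closing at 4/unit, collide at t=3/4
Pair (1,2): pos 3,16 vel -4,3 -> not approaching (rel speed -7 <= 0)
Pair (2,3): pos 16,19 vel 3,1 -> gap=3, closing at 2/unit, collide at t=3/2
Earliest collision: t=3/4 between 0 and 1

Answer: 3/4 0 1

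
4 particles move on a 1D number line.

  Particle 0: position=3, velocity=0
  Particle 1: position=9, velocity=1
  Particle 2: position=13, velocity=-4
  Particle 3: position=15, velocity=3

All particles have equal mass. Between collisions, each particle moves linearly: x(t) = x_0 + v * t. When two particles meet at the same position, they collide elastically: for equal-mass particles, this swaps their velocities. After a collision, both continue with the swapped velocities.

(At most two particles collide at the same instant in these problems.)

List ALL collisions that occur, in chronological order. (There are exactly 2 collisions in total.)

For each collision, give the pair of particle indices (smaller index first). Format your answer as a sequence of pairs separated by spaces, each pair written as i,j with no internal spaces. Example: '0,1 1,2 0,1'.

Answer: 1,2 0,1

Derivation:
Collision at t=4/5: particles 1 and 2 swap velocities; positions: p0=3 p1=49/5 p2=49/5 p3=87/5; velocities now: v0=0 v1=-4 v2=1 v3=3
Collision at t=5/2: particles 0 and 1 swap velocities; positions: p0=3 p1=3 p2=23/2 p3=45/2; velocities now: v0=-4 v1=0 v2=1 v3=3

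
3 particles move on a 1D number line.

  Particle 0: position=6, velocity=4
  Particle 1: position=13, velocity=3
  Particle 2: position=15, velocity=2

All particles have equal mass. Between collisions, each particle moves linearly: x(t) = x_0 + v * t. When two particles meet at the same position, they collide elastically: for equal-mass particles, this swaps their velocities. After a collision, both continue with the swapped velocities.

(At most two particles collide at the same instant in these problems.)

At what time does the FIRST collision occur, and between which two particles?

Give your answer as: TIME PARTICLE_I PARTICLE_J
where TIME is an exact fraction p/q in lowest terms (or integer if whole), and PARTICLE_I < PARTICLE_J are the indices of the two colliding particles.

Answer: 2 1 2

Derivation:
Pair (0,1): pos 6,13 vel 4,3 -> gap=7, closing at 1/unit, collide at t=7
Pair (1,2): pos 13,15 vel 3,2 -> gap=2, closing at 1/unit, collide at t=2
Earliest collision: t=2 between 1 and 2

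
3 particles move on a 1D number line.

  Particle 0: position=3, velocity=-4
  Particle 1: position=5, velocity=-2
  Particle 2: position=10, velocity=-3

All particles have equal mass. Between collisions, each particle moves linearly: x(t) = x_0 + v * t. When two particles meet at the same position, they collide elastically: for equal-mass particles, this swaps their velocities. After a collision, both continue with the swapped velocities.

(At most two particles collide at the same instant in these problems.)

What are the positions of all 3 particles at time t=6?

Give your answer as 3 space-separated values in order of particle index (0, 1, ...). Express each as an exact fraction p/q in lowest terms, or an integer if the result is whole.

Answer: -21 -8 -7

Derivation:
Collision at t=5: particles 1 and 2 swap velocities; positions: p0=-17 p1=-5 p2=-5; velocities now: v0=-4 v1=-3 v2=-2
Advance to t=6 (no further collisions before then); velocities: v0=-4 v1=-3 v2=-2; positions = -21 -8 -7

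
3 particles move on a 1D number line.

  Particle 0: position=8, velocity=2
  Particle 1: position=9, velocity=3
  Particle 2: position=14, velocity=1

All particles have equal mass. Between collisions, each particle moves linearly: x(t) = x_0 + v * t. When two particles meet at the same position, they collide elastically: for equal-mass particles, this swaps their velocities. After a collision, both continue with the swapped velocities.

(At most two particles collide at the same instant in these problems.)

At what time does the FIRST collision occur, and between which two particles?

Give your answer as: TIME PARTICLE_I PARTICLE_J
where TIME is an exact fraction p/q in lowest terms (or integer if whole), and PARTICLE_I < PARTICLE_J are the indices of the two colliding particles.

Pair (0,1): pos 8,9 vel 2,3 -> not approaching (rel speed -1 <= 0)
Pair (1,2): pos 9,14 vel 3,1 -> gap=5, closing at 2/unit, collide at t=5/2
Earliest collision: t=5/2 between 1 and 2

Answer: 5/2 1 2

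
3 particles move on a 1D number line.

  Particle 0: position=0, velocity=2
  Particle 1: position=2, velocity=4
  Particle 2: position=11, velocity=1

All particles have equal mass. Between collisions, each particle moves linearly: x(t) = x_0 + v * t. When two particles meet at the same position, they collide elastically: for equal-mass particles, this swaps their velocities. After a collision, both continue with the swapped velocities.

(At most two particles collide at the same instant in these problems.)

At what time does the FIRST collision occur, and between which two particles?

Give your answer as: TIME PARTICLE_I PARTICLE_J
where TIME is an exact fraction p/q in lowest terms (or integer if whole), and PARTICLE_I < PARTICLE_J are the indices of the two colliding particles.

Pair (0,1): pos 0,2 vel 2,4 -> not approaching (rel speed -2 <= 0)
Pair (1,2): pos 2,11 vel 4,1 -> gap=9, closing at 3/unit, collide at t=3
Earliest collision: t=3 between 1 and 2

Answer: 3 1 2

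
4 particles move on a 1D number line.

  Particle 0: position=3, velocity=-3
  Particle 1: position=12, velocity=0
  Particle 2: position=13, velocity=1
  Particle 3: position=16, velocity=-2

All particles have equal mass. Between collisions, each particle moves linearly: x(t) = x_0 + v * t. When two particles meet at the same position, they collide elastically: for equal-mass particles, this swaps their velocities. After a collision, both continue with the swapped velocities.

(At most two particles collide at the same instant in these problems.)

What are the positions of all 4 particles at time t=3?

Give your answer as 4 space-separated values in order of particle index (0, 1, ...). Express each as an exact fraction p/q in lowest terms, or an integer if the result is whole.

Answer: -6 10 12 16

Derivation:
Collision at t=1: particles 2 and 3 swap velocities; positions: p0=0 p1=12 p2=14 p3=14; velocities now: v0=-3 v1=0 v2=-2 v3=1
Collision at t=2: particles 1 and 2 swap velocities; positions: p0=-3 p1=12 p2=12 p3=15; velocities now: v0=-3 v1=-2 v2=0 v3=1
Advance to t=3 (no further collisions before then); velocities: v0=-3 v1=-2 v2=0 v3=1; positions = -6 10 12 16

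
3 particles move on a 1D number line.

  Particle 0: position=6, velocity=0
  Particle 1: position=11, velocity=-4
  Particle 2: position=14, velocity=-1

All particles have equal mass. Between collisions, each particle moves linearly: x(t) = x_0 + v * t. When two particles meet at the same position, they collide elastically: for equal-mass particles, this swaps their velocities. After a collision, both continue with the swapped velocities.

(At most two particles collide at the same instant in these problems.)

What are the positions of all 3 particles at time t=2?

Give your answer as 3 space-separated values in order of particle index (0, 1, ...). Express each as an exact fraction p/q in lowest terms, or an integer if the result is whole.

Collision at t=5/4: particles 0 and 1 swap velocities; positions: p0=6 p1=6 p2=51/4; velocities now: v0=-4 v1=0 v2=-1
Advance to t=2 (no further collisions before then); velocities: v0=-4 v1=0 v2=-1; positions = 3 6 12

Answer: 3 6 12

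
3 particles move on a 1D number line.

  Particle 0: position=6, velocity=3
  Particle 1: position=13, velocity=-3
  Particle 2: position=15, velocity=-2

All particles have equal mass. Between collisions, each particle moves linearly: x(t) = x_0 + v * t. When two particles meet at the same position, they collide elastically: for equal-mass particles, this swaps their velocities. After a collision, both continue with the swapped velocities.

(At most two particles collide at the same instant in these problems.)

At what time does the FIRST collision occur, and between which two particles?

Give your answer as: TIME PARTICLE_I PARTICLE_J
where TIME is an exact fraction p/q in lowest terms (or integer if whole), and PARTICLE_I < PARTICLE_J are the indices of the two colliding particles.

Answer: 7/6 0 1

Derivation:
Pair (0,1): pos 6,13 vel 3,-3 -> gap=7, closing at 6/unit, collide at t=7/6
Pair (1,2): pos 13,15 vel -3,-2 -> not approaching (rel speed -1 <= 0)
Earliest collision: t=7/6 between 0 and 1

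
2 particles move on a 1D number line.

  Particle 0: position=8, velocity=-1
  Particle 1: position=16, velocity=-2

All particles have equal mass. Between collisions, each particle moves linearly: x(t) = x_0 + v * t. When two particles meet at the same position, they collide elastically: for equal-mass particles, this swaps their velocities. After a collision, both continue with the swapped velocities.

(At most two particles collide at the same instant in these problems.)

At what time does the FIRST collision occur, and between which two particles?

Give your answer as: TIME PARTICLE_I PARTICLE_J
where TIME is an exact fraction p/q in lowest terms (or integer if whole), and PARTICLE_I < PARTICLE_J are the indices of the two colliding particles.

Answer: 8 0 1

Derivation:
Pair (0,1): pos 8,16 vel -1,-2 -> gap=8, closing at 1/unit, collide at t=8
Earliest collision: t=8 between 0 and 1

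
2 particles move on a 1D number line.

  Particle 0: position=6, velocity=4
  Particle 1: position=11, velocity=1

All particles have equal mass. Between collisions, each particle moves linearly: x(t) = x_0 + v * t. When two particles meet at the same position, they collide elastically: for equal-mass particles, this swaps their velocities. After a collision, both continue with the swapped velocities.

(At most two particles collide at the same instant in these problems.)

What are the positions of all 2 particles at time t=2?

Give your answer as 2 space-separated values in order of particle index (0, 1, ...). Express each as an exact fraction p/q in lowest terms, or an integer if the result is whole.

Answer: 13 14

Derivation:
Collision at t=5/3: particles 0 and 1 swap velocities; positions: p0=38/3 p1=38/3; velocities now: v0=1 v1=4
Advance to t=2 (no further collisions before then); velocities: v0=1 v1=4; positions = 13 14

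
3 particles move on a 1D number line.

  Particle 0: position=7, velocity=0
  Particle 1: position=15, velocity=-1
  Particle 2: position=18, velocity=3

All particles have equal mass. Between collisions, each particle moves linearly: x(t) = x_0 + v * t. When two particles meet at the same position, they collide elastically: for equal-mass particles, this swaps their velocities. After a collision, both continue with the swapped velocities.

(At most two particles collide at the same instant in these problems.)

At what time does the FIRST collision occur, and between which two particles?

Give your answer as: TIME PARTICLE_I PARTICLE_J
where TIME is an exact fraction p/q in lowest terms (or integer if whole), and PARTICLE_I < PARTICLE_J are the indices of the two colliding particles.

Answer: 8 0 1

Derivation:
Pair (0,1): pos 7,15 vel 0,-1 -> gap=8, closing at 1/unit, collide at t=8
Pair (1,2): pos 15,18 vel -1,3 -> not approaching (rel speed -4 <= 0)
Earliest collision: t=8 between 0 and 1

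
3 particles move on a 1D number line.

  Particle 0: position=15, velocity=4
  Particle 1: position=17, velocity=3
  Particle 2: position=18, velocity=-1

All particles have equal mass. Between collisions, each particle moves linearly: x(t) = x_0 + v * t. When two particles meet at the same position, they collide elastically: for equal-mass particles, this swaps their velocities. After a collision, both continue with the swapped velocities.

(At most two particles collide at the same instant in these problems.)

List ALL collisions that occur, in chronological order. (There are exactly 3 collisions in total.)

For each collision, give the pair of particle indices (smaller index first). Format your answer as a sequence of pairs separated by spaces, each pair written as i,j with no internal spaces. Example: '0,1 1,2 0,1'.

Collision at t=1/4: particles 1 and 2 swap velocities; positions: p0=16 p1=71/4 p2=71/4; velocities now: v0=4 v1=-1 v2=3
Collision at t=3/5: particles 0 and 1 swap velocities; positions: p0=87/5 p1=87/5 p2=94/5; velocities now: v0=-1 v1=4 v2=3
Collision at t=2: particles 1 and 2 swap velocities; positions: p0=16 p1=23 p2=23; velocities now: v0=-1 v1=3 v2=4

Answer: 1,2 0,1 1,2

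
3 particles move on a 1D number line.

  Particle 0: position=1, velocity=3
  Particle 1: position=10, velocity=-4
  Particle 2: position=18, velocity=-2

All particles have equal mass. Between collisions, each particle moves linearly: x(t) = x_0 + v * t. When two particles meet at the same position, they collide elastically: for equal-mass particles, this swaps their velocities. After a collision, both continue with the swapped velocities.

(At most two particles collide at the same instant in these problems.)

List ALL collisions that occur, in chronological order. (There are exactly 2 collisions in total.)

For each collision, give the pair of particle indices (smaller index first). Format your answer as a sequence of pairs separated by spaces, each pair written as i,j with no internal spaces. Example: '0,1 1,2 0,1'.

Collision at t=9/7: particles 0 and 1 swap velocities; positions: p0=34/7 p1=34/7 p2=108/7; velocities now: v0=-4 v1=3 v2=-2
Collision at t=17/5: particles 1 and 2 swap velocities; positions: p0=-18/5 p1=56/5 p2=56/5; velocities now: v0=-4 v1=-2 v2=3

Answer: 0,1 1,2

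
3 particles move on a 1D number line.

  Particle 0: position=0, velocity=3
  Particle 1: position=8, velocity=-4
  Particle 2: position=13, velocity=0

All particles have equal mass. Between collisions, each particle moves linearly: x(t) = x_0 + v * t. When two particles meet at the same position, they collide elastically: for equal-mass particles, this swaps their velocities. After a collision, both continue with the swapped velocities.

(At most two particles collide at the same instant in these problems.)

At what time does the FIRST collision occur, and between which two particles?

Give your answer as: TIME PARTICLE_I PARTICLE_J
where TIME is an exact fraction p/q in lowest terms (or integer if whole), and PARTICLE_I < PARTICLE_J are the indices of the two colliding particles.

Answer: 8/7 0 1

Derivation:
Pair (0,1): pos 0,8 vel 3,-4 -> gap=8, closing at 7/unit, collide at t=8/7
Pair (1,2): pos 8,13 vel -4,0 -> not approaching (rel speed -4 <= 0)
Earliest collision: t=8/7 between 0 and 1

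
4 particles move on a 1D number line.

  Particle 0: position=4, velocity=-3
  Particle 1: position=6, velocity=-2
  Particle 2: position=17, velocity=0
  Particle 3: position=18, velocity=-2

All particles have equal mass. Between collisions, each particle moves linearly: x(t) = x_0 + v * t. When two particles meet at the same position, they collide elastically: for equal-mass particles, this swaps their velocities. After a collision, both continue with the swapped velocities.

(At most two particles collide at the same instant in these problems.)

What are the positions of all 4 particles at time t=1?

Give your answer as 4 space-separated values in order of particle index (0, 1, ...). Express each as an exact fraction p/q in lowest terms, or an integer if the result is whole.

Answer: 1 4 16 17

Derivation:
Collision at t=1/2: particles 2 and 3 swap velocities; positions: p0=5/2 p1=5 p2=17 p3=17; velocities now: v0=-3 v1=-2 v2=-2 v3=0
Advance to t=1 (no further collisions before then); velocities: v0=-3 v1=-2 v2=-2 v3=0; positions = 1 4 16 17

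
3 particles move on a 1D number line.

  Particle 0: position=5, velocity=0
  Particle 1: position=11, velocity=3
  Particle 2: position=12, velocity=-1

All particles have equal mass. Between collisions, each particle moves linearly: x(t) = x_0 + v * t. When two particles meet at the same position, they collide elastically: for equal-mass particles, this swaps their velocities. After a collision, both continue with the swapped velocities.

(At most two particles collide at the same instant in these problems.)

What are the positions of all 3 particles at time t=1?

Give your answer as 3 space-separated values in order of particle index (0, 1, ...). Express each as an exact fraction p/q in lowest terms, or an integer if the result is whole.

Answer: 5 11 14

Derivation:
Collision at t=1/4: particles 1 and 2 swap velocities; positions: p0=5 p1=47/4 p2=47/4; velocities now: v0=0 v1=-1 v2=3
Advance to t=1 (no further collisions before then); velocities: v0=0 v1=-1 v2=3; positions = 5 11 14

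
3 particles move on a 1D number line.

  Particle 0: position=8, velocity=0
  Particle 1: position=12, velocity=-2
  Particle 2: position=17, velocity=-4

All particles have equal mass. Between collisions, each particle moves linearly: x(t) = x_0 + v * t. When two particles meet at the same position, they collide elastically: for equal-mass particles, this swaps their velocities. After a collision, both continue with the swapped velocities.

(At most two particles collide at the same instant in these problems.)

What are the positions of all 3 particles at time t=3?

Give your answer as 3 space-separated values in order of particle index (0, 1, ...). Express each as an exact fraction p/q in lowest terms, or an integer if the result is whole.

Collision at t=2: particles 0 and 1 swap velocities; positions: p0=8 p1=8 p2=9; velocities now: v0=-2 v1=0 v2=-4
Collision at t=9/4: particles 1 and 2 swap velocities; positions: p0=15/2 p1=8 p2=8; velocities now: v0=-2 v1=-4 v2=0
Collision at t=5/2: particles 0 and 1 swap velocities; positions: p0=7 p1=7 p2=8; velocities now: v0=-4 v1=-2 v2=0
Advance to t=3 (no further collisions before then); velocities: v0=-4 v1=-2 v2=0; positions = 5 6 8

Answer: 5 6 8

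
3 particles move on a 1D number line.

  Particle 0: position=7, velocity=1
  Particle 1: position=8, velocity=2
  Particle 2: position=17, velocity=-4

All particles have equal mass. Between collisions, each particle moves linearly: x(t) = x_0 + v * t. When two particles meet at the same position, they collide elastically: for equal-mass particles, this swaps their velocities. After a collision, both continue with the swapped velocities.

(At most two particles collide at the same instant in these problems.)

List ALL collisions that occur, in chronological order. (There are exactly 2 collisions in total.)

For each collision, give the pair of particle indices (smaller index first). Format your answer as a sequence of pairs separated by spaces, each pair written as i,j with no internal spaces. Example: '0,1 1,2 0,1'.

Answer: 1,2 0,1

Derivation:
Collision at t=3/2: particles 1 and 2 swap velocities; positions: p0=17/2 p1=11 p2=11; velocities now: v0=1 v1=-4 v2=2
Collision at t=2: particles 0 and 1 swap velocities; positions: p0=9 p1=9 p2=12; velocities now: v0=-4 v1=1 v2=2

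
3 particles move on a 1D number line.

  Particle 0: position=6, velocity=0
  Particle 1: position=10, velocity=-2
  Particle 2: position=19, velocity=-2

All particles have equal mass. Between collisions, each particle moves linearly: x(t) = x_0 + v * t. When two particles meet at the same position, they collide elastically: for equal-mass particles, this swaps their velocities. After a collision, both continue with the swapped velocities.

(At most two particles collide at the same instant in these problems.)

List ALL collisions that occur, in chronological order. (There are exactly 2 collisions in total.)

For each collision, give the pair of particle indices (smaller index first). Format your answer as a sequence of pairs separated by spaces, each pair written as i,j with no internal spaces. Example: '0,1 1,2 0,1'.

Collision at t=2: particles 0 and 1 swap velocities; positions: p0=6 p1=6 p2=15; velocities now: v0=-2 v1=0 v2=-2
Collision at t=13/2: particles 1 and 2 swap velocities; positions: p0=-3 p1=6 p2=6; velocities now: v0=-2 v1=-2 v2=0

Answer: 0,1 1,2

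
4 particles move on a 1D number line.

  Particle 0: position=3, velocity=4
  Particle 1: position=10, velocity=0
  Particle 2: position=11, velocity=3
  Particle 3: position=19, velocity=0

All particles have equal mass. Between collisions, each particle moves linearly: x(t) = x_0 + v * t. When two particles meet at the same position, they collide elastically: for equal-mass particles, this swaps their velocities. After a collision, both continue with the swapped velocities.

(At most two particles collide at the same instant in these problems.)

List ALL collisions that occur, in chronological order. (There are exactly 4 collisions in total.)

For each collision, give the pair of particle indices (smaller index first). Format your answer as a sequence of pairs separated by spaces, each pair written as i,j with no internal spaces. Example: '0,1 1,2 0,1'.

Answer: 0,1 2,3 1,2 2,3

Derivation:
Collision at t=7/4: particles 0 and 1 swap velocities; positions: p0=10 p1=10 p2=65/4 p3=19; velocities now: v0=0 v1=4 v2=3 v3=0
Collision at t=8/3: particles 2 and 3 swap velocities; positions: p0=10 p1=41/3 p2=19 p3=19; velocities now: v0=0 v1=4 v2=0 v3=3
Collision at t=4: particles 1 and 2 swap velocities; positions: p0=10 p1=19 p2=19 p3=23; velocities now: v0=0 v1=0 v2=4 v3=3
Collision at t=8: particles 2 and 3 swap velocities; positions: p0=10 p1=19 p2=35 p3=35; velocities now: v0=0 v1=0 v2=3 v3=4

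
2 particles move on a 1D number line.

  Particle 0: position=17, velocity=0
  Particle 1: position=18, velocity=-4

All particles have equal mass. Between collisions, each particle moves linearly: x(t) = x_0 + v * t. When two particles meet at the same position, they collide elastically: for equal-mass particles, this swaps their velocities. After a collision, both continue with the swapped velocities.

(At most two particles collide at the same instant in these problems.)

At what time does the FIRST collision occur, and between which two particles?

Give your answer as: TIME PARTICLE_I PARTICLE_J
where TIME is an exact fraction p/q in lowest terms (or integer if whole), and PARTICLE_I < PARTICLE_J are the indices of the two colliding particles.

Answer: 1/4 0 1

Derivation:
Pair (0,1): pos 17,18 vel 0,-4 -> gap=1, closing at 4/unit, collide at t=1/4
Earliest collision: t=1/4 between 0 and 1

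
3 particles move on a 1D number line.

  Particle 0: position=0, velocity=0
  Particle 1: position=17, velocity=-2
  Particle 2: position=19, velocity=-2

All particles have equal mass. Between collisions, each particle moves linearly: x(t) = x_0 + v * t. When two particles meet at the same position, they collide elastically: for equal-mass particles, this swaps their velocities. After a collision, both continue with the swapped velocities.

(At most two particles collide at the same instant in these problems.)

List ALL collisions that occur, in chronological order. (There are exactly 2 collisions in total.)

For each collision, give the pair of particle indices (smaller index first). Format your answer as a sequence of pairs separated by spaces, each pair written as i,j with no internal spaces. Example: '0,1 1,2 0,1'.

Collision at t=17/2: particles 0 and 1 swap velocities; positions: p0=0 p1=0 p2=2; velocities now: v0=-2 v1=0 v2=-2
Collision at t=19/2: particles 1 and 2 swap velocities; positions: p0=-2 p1=0 p2=0; velocities now: v0=-2 v1=-2 v2=0

Answer: 0,1 1,2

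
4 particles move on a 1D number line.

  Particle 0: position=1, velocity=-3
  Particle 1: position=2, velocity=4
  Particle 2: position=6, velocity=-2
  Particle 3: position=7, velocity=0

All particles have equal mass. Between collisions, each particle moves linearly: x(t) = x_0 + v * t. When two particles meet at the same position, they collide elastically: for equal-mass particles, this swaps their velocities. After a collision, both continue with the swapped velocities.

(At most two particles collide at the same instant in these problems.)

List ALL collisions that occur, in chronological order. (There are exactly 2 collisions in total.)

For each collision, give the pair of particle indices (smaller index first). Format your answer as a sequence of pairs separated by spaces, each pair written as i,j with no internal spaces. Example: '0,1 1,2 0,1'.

Answer: 1,2 2,3

Derivation:
Collision at t=2/3: particles 1 and 2 swap velocities; positions: p0=-1 p1=14/3 p2=14/3 p3=7; velocities now: v0=-3 v1=-2 v2=4 v3=0
Collision at t=5/4: particles 2 and 3 swap velocities; positions: p0=-11/4 p1=7/2 p2=7 p3=7; velocities now: v0=-3 v1=-2 v2=0 v3=4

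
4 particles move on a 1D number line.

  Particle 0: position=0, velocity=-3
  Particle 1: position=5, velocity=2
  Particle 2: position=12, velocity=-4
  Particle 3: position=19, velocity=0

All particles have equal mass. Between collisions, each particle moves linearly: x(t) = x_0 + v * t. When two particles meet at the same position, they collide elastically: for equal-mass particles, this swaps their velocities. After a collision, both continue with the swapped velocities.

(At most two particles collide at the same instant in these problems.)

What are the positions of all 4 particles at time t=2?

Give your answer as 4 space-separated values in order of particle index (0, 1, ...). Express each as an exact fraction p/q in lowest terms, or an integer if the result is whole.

Collision at t=7/6: particles 1 and 2 swap velocities; positions: p0=-7/2 p1=22/3 p2=22/3 p3=19; velocities now: v0=-3 v1=-4 v2=2 v3=0
Advance to t=2 (no further collisions before then); velocities: v0=-3 v1=-4 v2=2 v3=0; positions = -6 4 9 19

Answer: -6 4 9 19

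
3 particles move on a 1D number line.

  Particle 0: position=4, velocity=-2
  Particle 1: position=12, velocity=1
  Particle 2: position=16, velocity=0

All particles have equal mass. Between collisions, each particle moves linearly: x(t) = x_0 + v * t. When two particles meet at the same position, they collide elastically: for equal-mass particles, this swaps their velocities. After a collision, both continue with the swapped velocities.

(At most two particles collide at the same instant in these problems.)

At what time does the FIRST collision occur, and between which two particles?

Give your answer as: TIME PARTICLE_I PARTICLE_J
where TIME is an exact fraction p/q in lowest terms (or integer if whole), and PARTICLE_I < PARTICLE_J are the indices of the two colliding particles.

Pair (0,1): pos 4,12 vel -2,1 -> not approaching (rel speed -3 <= 0)
Pair (1,2): pos 12,16 vel 1,0 -> gap=4, closing at 1/unit, collide at t=4
Earliest collision: t=4 between 1 and 2

Answer: 4 1 2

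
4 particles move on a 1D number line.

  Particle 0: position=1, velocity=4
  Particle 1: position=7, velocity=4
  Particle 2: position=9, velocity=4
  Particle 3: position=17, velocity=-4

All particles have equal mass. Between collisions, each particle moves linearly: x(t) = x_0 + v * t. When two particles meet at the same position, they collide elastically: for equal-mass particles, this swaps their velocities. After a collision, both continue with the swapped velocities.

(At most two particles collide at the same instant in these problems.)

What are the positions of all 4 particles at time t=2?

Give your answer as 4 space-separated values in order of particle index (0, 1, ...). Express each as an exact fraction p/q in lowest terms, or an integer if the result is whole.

Collision at t=1: particles 2 and 3 swap velocities; positions: p0=5 p1=11 p2=13 p3=13; velocities now: v0=4 v1=4 v2=-4 v3=4
Collision at t=5/4: particles 1 and 2 swap velocities; positions: p0=6 p1=12 p2=12 p3=14; velocities now: v0=4 v1=-4 v2=4 v3=4
Collision at t=2: particles 0 and 1 swap velocities; positions: p0=9 p1=9 p2=15 p3=17; velocities now: v0=-4 v1=4 v2=4 v3=4
Advance to t=2 (no further collisions before then); velocities: v0=-4 v1=4 v2=4 v3=4; positions = 9 9 15 17

Answer: 9 9 15 17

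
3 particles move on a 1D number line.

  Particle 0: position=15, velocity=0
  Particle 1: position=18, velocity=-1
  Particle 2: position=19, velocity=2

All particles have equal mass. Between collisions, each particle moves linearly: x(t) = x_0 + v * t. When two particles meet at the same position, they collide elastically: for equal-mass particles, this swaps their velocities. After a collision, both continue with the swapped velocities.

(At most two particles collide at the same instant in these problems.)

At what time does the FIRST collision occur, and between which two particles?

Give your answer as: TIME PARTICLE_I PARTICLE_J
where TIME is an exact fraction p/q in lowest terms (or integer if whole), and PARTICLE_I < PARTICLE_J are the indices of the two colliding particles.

Pair (0,1): pos 15,18 vel 0,-1 -> gap=3, closing at 1/unit, collide at t=3
Pair (1,2): pos 18,19 vel -1,2 -> not approaching (rel speed -3 <= 0)
Earliest collision: t=3 between 0 and 1

Answer: 3 0 1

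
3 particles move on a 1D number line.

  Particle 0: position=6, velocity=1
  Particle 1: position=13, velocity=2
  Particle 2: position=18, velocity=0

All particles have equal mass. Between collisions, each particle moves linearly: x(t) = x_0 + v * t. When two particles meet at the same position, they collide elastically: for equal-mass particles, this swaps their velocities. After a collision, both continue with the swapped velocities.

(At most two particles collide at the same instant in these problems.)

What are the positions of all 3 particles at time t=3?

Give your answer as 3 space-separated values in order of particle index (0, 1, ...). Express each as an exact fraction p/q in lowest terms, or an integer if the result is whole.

Answer: 9 18 19

Derivation:
Collision at t=5/2: particles 1 and 2 swap velocities; positions: p0=17/2 p1=18 p2=18; velocities now: v0=1 v1=0 v2=2
Advance to t=3 (no further collisions before then); velocities: v0=1 v1=0 v2=2; positions = 9 18 19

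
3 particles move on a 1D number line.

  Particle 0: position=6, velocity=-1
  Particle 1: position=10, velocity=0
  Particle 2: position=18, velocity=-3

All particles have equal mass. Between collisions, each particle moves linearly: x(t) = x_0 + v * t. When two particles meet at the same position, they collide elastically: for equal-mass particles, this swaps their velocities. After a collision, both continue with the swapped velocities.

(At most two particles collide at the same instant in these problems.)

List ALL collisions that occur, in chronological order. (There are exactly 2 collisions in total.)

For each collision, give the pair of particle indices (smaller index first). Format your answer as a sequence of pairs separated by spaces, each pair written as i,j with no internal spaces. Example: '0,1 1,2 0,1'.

Answer: 1,2 0,1

Derivation:
Collision at t=8/3: particles 1 and 2 swap velocities; positions: p0=10/3 p1=10 p2=10; velocities now: v0=-1 v1=-3 v2=0
Collision at t=6: particles 0 and 1 swap velocities; positions: p0=0 p1=0 p2=10; velocities now: v0=-3 v1=-1 v2=0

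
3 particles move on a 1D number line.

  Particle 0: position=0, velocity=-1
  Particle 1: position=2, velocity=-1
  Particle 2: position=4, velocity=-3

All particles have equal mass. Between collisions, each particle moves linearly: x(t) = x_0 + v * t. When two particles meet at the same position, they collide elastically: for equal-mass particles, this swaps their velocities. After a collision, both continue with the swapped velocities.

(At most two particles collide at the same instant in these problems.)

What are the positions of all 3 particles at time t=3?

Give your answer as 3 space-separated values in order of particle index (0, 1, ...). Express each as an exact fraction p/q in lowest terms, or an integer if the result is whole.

Answer: -5 -3 -1

Derivation:
Collision at t=1: particles 1 and 2 swap velocities; positions: p0=-1 p1=1 p2=1; velocities now: v0=-1 v1=-3 v2=-1
Collision at t=2: particles 0 and 1 swap velocities; positions: p0=-2 p1=-2 p2=0; velocities now: v0=-3 v1=-1 v2=-1
Advance to t=3 (no further collisions before then); velocities: v0=-3 v1=-1 v2=-1; positions = -5 -3 -1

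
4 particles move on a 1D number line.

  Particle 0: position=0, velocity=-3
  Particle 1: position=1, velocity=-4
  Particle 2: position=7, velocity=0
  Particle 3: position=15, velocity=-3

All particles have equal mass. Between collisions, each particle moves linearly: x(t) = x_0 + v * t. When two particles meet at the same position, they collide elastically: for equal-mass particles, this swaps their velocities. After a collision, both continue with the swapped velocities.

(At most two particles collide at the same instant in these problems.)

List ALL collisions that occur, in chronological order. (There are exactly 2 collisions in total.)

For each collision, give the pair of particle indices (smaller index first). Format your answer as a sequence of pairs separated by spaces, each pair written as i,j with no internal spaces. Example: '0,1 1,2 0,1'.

Collision at t=1: particles 0 and 1 swap velocities; positions: p0=-3 p1=-3 p2=7 p3=12; velocities now: v0=-4 v1=-3 v2=0 v3=-3
Collision at t=8/3: particles 2 and 3 swap velocities; positions: p0=-29/3 p1=-8 p2=7 p3=7; velocities now: v0=-4 v1=-3 v2=-3 v3=0

Answer: 0,1 2,3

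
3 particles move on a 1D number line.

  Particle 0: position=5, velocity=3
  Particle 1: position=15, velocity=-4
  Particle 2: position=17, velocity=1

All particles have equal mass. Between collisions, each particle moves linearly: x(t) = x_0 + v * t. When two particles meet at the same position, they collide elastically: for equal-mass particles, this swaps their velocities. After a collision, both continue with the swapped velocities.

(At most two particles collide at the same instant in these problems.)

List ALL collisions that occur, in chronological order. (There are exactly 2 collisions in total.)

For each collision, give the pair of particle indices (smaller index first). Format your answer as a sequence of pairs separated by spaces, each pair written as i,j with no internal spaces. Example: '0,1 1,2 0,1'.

Answer: 0,1 1,2

Derivation:
Collision at t=10/7: particles 0 and 1 swap velocities; positions: p0=65/7 p1=65/7 p2=129/7; velocities now: v0=-4 v1=3 v2=1
Collision at t=6: particles 1 and 2 swap velocities; positions: p0=-9 p1=23 p2=23; velocities now: v0=-4 v1=1 v2=3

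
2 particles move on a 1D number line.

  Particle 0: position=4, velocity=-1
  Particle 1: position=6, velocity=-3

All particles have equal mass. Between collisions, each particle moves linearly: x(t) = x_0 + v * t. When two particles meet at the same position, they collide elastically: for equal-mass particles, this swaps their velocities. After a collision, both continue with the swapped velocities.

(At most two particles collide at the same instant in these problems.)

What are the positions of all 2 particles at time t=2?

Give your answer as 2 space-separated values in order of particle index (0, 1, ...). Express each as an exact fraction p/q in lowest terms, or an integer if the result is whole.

Answer: 0 2

Derivation:
Collision at t=1: particles 0 and 1 swap velocities; positions: p0=3 p1=3; velocities now: v0=-3 v1=-1
Advance to t=2 (no further collisions before then); velocities: v0=-3 v1=-1; positions = 0 2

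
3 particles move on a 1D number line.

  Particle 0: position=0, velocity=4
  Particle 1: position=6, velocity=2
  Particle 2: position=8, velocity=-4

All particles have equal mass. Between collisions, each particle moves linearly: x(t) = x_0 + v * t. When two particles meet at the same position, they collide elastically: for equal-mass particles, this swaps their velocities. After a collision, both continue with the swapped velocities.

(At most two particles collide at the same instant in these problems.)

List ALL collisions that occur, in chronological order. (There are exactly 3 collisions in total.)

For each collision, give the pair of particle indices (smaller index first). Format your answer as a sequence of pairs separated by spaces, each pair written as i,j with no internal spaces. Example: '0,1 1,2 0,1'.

Answer: 1,2 0,1 1,2

Derivation:
Collision at t=1/3: particles 1 and 2 swap velocities; positions: p0=4/3 p1=20/3 p2=20/3; velocities now: v0=4 v1=-4 v2=2
Collision at t=1: particles 0 and 1 swap velocities; positions: p0=4 p1=4 p2=8; velocities now: v0=-4 v1=4 v2=2
Collision at t=3: particles 1 and 2 swap velocities; positions: p0=-4 p1=12 p2=12; velocities now: v0=-4 v1=2 v2=4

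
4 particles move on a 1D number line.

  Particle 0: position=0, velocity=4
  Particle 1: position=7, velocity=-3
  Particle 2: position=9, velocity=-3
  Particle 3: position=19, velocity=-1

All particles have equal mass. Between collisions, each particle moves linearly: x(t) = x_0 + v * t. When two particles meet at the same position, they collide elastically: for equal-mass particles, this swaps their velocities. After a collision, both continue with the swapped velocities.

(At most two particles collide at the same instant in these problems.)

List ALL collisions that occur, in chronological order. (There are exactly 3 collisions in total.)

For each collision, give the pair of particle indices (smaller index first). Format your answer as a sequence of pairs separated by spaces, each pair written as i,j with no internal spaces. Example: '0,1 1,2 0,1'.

Collision at t=1: particles 0 and 1 swap velocities; positions: p0=4 p1=4 p2=6 p3=18; velocities now: v0=-3 v1=4 v2=-3 v3=-1
Collision at t=9/7: particles 1 and 2 swap velocities; positions: p0=22/7 p1=36/7 p2=36/7 p3=124/7; velocities now: v0=-3 v1=-3 v2=4 v3=-1
Collision at t=19/5: particles 2 and 3 swap velocities; positions: p0=-22/5 p1=-12/5 p2=76/5 p3=76/5; velocities now: v0=-3 v1=-3 v2=-1 v3=4

Answer: 0,1 1,2 2,3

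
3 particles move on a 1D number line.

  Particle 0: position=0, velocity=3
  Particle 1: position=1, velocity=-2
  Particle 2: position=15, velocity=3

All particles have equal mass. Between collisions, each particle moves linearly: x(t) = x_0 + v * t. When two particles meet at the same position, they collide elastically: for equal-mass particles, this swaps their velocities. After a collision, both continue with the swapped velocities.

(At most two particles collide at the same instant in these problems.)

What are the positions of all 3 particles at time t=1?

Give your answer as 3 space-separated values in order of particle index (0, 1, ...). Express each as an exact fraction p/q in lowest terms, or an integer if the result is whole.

Answer: -1 3 18

Derivation:
Collision at t=1/5: particles 0 and 1 swap velocities; positions: p0=3/5 p1=3/5 p2=78/5; velocities now: v0=-2 v1=3 v2=3
Advance to t=1 (no further collisions before then); velocities: v0=-2 v1=3 v2=3; positions = -1 3 18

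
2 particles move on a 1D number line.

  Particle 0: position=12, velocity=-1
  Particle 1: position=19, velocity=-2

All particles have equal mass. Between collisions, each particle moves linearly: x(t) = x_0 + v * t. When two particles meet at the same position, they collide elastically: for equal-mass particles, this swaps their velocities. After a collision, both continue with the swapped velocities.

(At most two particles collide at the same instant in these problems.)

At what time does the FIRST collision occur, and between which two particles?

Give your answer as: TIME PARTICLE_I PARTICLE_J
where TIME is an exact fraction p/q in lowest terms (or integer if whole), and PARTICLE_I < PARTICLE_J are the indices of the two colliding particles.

Pair (0,1): pos 12,19 vel -1,-2 -> gap=7, closing at 1/unit, collide at t=7
Earliest collision: t=7 between 0 and 1

Answer: 7 0 1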